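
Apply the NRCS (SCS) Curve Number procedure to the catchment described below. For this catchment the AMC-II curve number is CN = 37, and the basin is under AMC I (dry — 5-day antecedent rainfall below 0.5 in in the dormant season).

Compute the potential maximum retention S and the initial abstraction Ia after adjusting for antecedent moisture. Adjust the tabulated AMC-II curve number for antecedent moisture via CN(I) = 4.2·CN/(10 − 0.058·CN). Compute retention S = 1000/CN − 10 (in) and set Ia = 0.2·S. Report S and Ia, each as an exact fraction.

S = 1500/37 in ≈ 40.541 in; Ia = 300/37 in ≈ 8.108 in

CN(I) from CN(II)=37: (4.2·37)/(10 − 0.058·37) = 3700/187 ≈ 19.786
Max retention: S = 1000/(3700/187) − 10 = 1500/37 in (≈ 40.541 in)
Initial abstraction Ia = S/5 = (1500/37)/5 = 300/37 ≈ 8.108 in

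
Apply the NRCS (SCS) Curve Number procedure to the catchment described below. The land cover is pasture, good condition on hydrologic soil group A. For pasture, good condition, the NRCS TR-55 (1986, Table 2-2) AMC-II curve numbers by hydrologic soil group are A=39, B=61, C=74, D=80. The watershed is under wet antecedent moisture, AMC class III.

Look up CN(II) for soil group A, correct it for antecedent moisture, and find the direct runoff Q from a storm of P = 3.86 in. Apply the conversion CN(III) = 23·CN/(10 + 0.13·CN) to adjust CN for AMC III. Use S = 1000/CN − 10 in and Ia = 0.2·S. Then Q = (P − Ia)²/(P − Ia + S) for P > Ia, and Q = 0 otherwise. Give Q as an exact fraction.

Q = 12571118641/18707876850 in ≈ 0.672 in

NRCS table: pasture, good condition, soil group A → CN(II) = 39
Wet (AMC III): CN(III) = 23·39/(10 + 0.13·39) = 897/(1507/100) = 89700/1507 ≈ 59.522
S = 1000/(89700/1507) − 10 = 6100/897 in ≈ 6.800 in
Ia = 0.2·(6100/897) = 1220/897 in ≈ 1.360 in
Since P=3.860 > Ia=1.360: effective rainfall P−Ia = 112121/44850 in
Runoff Q = (P−Ia)²/(P−Ia+S) = (2.500)²/(2.500+6.800) = 12571118641/18707876850 ≈ 0.672 in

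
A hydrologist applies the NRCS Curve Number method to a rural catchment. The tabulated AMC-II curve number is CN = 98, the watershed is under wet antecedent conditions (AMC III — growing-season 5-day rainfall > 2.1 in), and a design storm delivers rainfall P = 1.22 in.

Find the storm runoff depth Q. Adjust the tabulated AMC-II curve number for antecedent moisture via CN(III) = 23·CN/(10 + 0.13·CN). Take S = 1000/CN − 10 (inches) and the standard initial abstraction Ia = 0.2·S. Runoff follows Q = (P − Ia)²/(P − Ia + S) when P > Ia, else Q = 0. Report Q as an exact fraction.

Q = 4589656009/4099293450 in ≈ 1.120 in

CN(III) from CN(II)=98: (23·98)/(10 + 0.13·98) = 112700/1137 ≈ 99.120
Retention S: 1000/CN − 10 with CN=99.120 → S = 100/1127 ≈ 0.089 in
Ia = 0.2·(100/1127) = 20/1127 in ≈ 0.018 in
Since P=1.220 > Ia=0.018: effective rainfall P−Ia = 67747/56350 in
Runoff Q = (P−Ia)²/(P−Ia+S) = (1.202)²/(1.202+0.089) = 4589656009/4099293450 ≈ 1.120 in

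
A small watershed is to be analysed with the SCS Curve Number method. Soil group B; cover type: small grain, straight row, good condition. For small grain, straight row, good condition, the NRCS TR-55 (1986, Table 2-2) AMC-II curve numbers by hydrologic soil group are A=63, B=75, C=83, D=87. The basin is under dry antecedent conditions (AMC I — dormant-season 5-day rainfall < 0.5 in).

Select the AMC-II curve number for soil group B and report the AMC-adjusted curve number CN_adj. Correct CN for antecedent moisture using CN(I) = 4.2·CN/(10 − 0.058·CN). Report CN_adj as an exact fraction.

NRCS table: small grain, straight row, good condition, soil group B → CN(II) = 75
Adjust CN=75 to AMC I: 4.2·75/(10 − 0.058·75) → 315 ÷ (113/20) = 6300/113 ≈ 55.752

CN_adj = 6300/113 ≈ 55.752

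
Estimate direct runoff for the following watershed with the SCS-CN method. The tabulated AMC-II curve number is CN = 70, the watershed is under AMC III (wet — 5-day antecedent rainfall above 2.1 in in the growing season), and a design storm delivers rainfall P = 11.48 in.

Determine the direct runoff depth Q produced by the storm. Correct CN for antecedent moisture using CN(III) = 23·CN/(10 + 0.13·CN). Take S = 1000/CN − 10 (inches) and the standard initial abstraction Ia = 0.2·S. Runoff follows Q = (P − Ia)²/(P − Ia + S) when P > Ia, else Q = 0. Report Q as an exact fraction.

CN(III) from CN(II)=70: (23·70)/(10 + 0.13·70) = 16100/191 ≈ 84.293
S = 1000/(16100/191) − 10 = 300/161 in ≈ 1.863 in
Initial abstraction Ia = S/5 = (300/161)/5 = 60/161 ≈ 0.373 in
Excess rainfall: 11.480 − 0.373 = 11.107 in; P > Ia so Q > 0
Q: (44707/4025)² ÷ (52207/4025) = 1998715849/210133175 in (≈ 9.512 in)

Q = 1998715849/210133175 in ≈ 9.512 in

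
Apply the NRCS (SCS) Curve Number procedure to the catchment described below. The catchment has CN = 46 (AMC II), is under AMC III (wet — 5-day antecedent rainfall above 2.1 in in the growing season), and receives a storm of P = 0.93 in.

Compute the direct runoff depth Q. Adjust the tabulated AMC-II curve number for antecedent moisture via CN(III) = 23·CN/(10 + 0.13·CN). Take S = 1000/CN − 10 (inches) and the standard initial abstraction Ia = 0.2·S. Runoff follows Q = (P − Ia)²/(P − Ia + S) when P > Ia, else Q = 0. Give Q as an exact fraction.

Adjust CN=46 to AMC III: 23·46/(10 + 0.13·46) → 1058 ÷ (799/50) = 52900/799 ≈ 66.208
S = 1000/(52900/799) − 10 = 2700/529 in ≈ 5.104 in
Initial abstraction Ia = S/5 = (2700/529)/5 = 540/529 ≈ 1.021 in
P = 0.930 ≤ Ia = 1.021 in: entire storm abstracted, Q = 0.

Q = 0 in ≈ 0.000 in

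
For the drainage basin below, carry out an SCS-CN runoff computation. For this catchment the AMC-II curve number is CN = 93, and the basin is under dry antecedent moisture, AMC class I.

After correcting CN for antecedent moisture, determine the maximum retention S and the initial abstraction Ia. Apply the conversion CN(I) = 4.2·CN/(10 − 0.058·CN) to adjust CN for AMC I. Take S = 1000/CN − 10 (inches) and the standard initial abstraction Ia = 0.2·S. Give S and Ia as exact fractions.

S = 500/279 in ≈ 1.792 in; Ia = 100/279 in ≈ 0.358 in

CN(I) from CN(II)=93: (4.2·93)/(10 − 0.058·93) = 27900/329 ≈ 84.802
Retention S: 1000/CN − 10 with CN=84.802 → S = 500/279 ≈ 1.792 in
Initial abstraction Ia = S/5 = (500/279)/5 = 100/279 ≈ 0.358 in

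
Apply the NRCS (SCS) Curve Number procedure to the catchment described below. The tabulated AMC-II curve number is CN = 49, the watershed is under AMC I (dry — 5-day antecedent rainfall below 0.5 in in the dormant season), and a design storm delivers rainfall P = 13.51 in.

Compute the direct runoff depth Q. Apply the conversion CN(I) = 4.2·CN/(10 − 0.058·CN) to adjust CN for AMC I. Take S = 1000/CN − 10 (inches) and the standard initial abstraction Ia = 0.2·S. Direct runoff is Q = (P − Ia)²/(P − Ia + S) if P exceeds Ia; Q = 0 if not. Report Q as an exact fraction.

Q = 86079452449/39218379900 in ≈ 2.195 in

Adjust CN=49 to AMC I: 4.2·49/(10 − 0.058·49) → (1029/5) ÷ (3579/500) = 34300/1193 ≈ 28.751
Retention S: 1000/CN − 10 with CN=28.751 → S = 8500/343 ≈ 24.781 in
Initial abstraction Ia = S/5 = (8500/343)/5 = 1700/343 ≈ 4.956 in
Excess rainfall: 13.510 − 4.956 = 8.554 in; P > Ia so Q > 0
Runoff Q = (P−Ia)²/(P−Ia+S) = (8.554)²/(8.554+24.781) = 86079452449/39218379900 ≈ 2.195 in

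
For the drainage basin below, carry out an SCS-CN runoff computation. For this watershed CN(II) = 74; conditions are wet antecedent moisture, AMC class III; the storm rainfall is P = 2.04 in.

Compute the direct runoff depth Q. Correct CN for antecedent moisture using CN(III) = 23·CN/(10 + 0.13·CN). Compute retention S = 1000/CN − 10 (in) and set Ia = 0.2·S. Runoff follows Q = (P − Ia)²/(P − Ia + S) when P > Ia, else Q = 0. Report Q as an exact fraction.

Q = 1361683801/1476506275 in ≈ 0.922 in

CN(III) from CN(II)=74: (23·74)/(10 + 0.13·74) = 85100/981 ≈ 86.748
S = 1000/(85100/981) − 10 = 1300/851 in ≈ 1.528 in
Ia = 0.2·(1300/851) = 260/851 in ≈ 0.306 in
Since P=2.040 > Ia=0.306: effective rainfall P−Ia = 36901/21275 in
Q: (36901/21275)² ÷ (69401/21275) = 1361683801/1476506275 in (≈ 0.922 in)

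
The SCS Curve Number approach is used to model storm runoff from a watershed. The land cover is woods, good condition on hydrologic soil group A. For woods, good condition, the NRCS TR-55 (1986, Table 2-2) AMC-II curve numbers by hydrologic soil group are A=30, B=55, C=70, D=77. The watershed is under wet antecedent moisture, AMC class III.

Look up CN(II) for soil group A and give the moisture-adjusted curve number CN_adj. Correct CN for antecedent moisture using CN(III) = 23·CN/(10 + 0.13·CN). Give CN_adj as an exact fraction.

NRCS table: woods, good condition, soil group A → CN(II) = 30
Wet (AMC III): CN(III) = 23·30/(10 + 0.13·30) = 690/(139/10) = 6900/139 ≈ 49.640

CN_adj = 6900/139 ≈ 49.640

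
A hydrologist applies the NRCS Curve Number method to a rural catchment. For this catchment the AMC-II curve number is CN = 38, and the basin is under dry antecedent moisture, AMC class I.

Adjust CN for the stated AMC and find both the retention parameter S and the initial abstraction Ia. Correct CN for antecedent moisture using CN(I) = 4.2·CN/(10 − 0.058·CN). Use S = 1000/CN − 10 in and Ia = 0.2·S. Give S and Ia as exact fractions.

CN(I) from CN(II)=38: (4.2·38)/(10 − 0.058·38) = 39900/1949 ≈ 20.472
S = 1000/(39900/1949) − 10 = 15500/399 in ≈ 38.847 in
Ia = 0.2·(15500/399) = 3100/399 in ≈ 7.769 in

S = 15500/399 in ≈ 38.847 in; Ia = 3100/399 in ≈ 7.769 in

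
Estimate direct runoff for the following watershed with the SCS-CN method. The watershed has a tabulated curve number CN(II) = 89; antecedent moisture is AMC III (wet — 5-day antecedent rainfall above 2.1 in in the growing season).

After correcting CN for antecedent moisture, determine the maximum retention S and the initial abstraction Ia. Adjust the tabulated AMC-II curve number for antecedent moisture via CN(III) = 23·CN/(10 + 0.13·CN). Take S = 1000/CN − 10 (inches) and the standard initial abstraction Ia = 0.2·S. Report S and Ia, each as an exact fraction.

Adjust CN=89 to AMC III: 23·89/(10 + 0.13·89) → 2047 ÷ (2157/100) = 204700/2157 ≈ 94.900
Retention S: 1000/CN − 10 with CN=94.900 → S = 1100/2047 ≈ 0.537 in
Ia = 0.2·(1100/2047) = 220/2047 in ≈ 0.107 in

S = 1100/2047 in ≈ 0.537 in; Ia = 220/2047 in ≈ 0.107 in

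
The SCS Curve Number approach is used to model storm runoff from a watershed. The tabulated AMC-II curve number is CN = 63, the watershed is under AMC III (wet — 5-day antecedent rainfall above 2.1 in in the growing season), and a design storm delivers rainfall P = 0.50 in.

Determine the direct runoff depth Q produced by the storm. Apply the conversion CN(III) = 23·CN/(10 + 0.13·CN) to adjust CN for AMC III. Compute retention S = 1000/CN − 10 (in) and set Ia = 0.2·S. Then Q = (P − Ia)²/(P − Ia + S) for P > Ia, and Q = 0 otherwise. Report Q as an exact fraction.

CN(III) from CN(II)=63: (23·63)/(10 + 0.13·63) = 144900/1819 ≈ 79.659
Retention S: 1000/CN − 10 with CN=79.659 → S = 3700/1449 ≈ 2.553 in
Initial abstraction Ia = S/5 = (3700/1449)/5 = 740/1449 ≈ 0.511 in
P = 0.500 ≤ Ia = 0.511 in: entire storm abstracted, Q = 0.

Q = 0 in ≈ 0.000 in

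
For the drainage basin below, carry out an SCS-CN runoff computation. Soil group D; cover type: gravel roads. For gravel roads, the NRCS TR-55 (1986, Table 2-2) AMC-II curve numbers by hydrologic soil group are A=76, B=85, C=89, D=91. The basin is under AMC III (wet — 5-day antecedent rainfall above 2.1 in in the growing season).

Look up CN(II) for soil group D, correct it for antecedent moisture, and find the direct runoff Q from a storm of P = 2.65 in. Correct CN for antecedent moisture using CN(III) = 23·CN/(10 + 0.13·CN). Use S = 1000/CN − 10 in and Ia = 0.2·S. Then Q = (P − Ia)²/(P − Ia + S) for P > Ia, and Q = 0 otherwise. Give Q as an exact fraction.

NRCS table: gravel roads, soil group D → CN(II) = 91
Wet (AMC III): CN(III) = 23·91/(10 + 0.13·91) = 2093/(2183/100) = 209300/2183 ≈ 95.877
Max retention: S = 1000/(209300/2183) − 10 = 900/2093 in (≈ 0.430 in)
Ia = 0.2S: 0.2·0.430 = 0.086 in (exactly 180/2093)
Since P=2.650 > Ia=0.086: effective rainfall P−Ia = 107329/41860 in
Q: (107329/41860)² ÷ (125329/41860) = 11519514241/5246271940 in (≈ 2.196 in)

Q = 11519514241/5246271940 in ≈ 2.196 in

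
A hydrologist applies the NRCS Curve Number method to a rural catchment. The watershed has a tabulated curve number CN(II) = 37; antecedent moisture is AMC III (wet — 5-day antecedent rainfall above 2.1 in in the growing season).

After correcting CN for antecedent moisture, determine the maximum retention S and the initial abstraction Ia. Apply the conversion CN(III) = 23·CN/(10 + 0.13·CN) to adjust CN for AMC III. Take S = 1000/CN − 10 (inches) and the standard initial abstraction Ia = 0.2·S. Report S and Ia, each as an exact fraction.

Wet (AMC III): CN(III) = 23·37/(10 + 0.13·37) = 851/(1481/100) = 85100/1481 ≈ 57.461
Max retention: S = 1000/(85100/1481) − 10 = 6300/851 in (≈ 7.403 in)
Initial abstraction Ia = S/5 = (6300/851)/5 = 1260/851 ≈ 1.481 in

S = 6300/851 in ≈ 7.403 in; Ia = 1260/851 in ≈ 1.481 in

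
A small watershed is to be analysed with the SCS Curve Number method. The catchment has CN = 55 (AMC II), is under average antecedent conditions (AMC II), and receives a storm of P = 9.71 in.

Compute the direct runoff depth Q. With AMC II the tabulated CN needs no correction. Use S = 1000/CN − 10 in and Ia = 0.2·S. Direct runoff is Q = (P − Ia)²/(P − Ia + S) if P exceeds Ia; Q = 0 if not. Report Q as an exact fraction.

CN(II) = 55; AMC II needs no correction.
Retention S: 1000/CN − 10 with CN=55.000 → S = 90/11 ≈ 8.182 in
Initial abstraction Ia = S/5 = (90/11)/5 = 18/11 ≈ 1.636 in
Excess rainfall: 9.710 − 1.636 = 8.074 in; P > Ia so Q > 0
Q = (8881/1100)²/((8881/1100) + 90/11) = (78872161/1210000)/(17881/1100) = 78872161/19669100 in ≈ 4.010 in

Q = 78872161/19669100 in ≈ 4.010 in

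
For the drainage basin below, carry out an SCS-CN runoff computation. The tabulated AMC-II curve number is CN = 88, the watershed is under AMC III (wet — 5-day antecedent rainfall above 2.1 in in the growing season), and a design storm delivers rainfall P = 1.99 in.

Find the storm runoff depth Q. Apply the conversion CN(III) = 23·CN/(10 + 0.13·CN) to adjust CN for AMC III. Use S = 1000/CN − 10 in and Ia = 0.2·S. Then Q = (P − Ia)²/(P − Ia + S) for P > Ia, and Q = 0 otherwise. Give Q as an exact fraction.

Q = 2241738409/1577379100 in ≈ 1.421 in

CN(III) from CN(II)=88: (23·88)/(10 + 0.13·88) = 6325/67 ≈ 94.403
Retention S: 1000/CN − 10 with CN=94.403 → S = 150/253 ≈ 0.593 in
Ia = 0.2S: 0.2·0.593 = 0.119 in (exactly 30/253)
Since P=1.990 > Ia=0.119: effective rainfall P−Ia = 47347/25300 in
Q = (47347/25300)²/((47347/25300) + 150/253) = (2241738409/640090000)/(62347/25300) = 2241738409/1577379100 in ≈ 1.421 in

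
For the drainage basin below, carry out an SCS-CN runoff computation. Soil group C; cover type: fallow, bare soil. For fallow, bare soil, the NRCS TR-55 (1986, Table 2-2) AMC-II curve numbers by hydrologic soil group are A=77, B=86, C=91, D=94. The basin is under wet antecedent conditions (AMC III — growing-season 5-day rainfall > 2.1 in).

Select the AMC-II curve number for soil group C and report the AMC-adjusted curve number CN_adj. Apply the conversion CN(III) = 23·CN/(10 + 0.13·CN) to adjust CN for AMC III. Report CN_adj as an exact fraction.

CN_adj = 209300/2183 ≈ 95.877

NRCS table: fallow, bare soil, soil group C → CN(II) = 91
CN(III) from CN(II)=91: (23·91)/(10 + 0.13·91) = 209300/2183 ≈ 95.877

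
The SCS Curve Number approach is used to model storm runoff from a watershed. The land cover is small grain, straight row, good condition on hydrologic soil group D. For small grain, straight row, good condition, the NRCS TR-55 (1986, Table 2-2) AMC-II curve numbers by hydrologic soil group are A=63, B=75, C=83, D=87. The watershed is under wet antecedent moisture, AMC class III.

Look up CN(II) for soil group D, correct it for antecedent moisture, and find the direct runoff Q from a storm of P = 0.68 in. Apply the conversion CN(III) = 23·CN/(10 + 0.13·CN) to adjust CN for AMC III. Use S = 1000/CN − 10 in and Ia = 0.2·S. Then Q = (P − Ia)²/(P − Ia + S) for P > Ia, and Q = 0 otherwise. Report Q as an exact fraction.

Q = 757185289/3002350425 in ≈ 0.252 in

NRCS table: small grain, straight row, good condition, soil group D → CN(II) = 87
CN(III) from CN(II)=87: (23·87)/(10 + 0.13·87) = 200100/2131 ≈ 93.900
Retention S: 1000/CN − 10 with CN=93.900 → S = 1300/2001 ≈ 0.650 in
Ia = 0.2·(1300/2001) = 260/2001 in ≈ 0.130 in
P − Ia = 0.680 − 0.130 = 27517/50025 ≈ 0.550 in (> 0, runoff occurs)
Runoff Q = (P−Ia)²/(P−Ia+S) = (0.550)²/(0.550+0.650) = 757185289/3002350425 ≈ 0.252 in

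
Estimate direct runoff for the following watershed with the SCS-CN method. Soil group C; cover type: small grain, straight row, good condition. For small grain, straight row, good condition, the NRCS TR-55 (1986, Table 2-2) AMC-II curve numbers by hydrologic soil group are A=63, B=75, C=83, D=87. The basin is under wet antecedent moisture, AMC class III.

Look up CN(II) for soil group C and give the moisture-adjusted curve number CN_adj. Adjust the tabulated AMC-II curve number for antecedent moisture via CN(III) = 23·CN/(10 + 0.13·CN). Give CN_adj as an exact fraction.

NRCS table: small grain, straight row, good condition, soil group C → CN(II) = 83
Adjust CN=83 to AMC III: 23·83/(10 + 0.13·83) → 1909 ÷ (2079/100) = 190900/2079 ≈ 91.823

CN_adj = 190900/2079 ≈ 91.823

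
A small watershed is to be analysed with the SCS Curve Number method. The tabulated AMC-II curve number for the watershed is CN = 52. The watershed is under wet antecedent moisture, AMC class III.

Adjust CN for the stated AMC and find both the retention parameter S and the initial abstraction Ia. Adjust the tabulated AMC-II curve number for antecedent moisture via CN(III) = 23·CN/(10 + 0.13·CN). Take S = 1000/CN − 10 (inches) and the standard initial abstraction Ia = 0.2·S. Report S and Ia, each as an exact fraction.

Adjust CN=52 to AMC III: 23·52/(10 + 0.13·52) → 1196 ÷ (419/25) = 29900/419 ≈ 71.360
S = 1000/(29900/419) − 10 = 1200/299 in ≈ 4.013 in
Ia = 0.2S: 0.2·4.013 = 0.803 in (exactly 240/299)

S = 1200/299 in ≈ 4.013 in; Ia = 240/299 in ≈ 0.803 in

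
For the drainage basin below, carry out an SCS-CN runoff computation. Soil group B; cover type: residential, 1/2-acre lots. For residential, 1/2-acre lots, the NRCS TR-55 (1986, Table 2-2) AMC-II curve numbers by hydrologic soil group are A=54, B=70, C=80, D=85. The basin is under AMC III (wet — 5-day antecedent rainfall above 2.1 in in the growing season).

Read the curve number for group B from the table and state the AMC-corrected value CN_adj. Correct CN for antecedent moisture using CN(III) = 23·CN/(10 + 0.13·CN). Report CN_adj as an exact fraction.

NRCS table: residential, 1/2-acre lots, soil group B → CN(II) = 70
Adjust CN=70 to AMC III: 23·70/(10 + 0.13·70) → 1610 ÷ (191/10) = 16100/191 ≈ 84.293

CN_adj = 16100/191 ≈ 84.293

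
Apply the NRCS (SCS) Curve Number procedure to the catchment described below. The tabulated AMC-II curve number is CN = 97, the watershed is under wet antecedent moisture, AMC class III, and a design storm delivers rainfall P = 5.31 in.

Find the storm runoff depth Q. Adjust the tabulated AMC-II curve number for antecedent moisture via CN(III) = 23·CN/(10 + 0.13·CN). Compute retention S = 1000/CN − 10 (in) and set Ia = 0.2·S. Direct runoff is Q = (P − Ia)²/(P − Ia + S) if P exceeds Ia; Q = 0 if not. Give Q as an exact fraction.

Wet (AMC III): CN(III) = 23·97/(10 + 0.13·97) = 2231/(2261/100) = 223100/2261 ≈ 98.673
Retention S: 1000/CN − 10 with CN=98.673 → S = 300/2231 ≈ 0.134 in
Ia = 0.2S: 0.2·0.134 = 0.027 in (exactly 60/2231)
Since P=5.310 > Ia=0.027: effective rainfall P−Ia = 1178661/223100 in
Q = (1178661/223100)²/((1178661/223100) + 300/2231) = (1389241752921/49773610000)/(1208661/223100) = 463080584307/89884089700 in ≈ 5.152 in

Q = 463080584307/89884089700 in ≈ 5.152 in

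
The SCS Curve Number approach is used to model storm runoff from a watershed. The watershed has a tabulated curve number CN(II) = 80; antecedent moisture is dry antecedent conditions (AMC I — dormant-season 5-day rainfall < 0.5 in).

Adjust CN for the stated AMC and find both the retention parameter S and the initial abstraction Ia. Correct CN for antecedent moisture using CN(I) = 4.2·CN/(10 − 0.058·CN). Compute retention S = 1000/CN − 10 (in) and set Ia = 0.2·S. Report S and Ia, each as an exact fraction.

Adjust CN=80 to AMC I: 4.2·80/(10 − 0.058·80) → 336 ÷ (134/25) = 4200/67 ≈ 62.687
Max retention: S = 1000/(4200/67) − 10 = 125/21 in (≈ 5.952 in)
Initial abstraction Ia = S/5 = (125/21)/5 = 25/21 ≈ 1.190 in

S = 125/21 in ≈ 5.952 in; Ia = 25/21 in ≈ 1.190 in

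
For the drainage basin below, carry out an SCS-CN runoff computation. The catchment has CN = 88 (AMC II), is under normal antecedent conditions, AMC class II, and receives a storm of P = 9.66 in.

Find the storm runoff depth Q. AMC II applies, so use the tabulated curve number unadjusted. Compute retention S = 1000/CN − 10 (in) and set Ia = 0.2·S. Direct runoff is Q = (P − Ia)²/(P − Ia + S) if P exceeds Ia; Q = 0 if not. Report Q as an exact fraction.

CN(II) = 88; AMC II needs no correction.
Max retention: S = 1000/88 − 10 = 15/11 in (≈ 1.364 in)
Ia = 0.2·(15/11) = 3/11 in ≈ 0.273 in
Since P=9.660 > Ia=0.273: effective rainfall P−Ia = 5163/550 in
Q: (5163/550)² ÷ (5913/550) = 2961841/361350 in (≈ 8.197 in)

Q = 2961841/361350 in ≈ 8.197 in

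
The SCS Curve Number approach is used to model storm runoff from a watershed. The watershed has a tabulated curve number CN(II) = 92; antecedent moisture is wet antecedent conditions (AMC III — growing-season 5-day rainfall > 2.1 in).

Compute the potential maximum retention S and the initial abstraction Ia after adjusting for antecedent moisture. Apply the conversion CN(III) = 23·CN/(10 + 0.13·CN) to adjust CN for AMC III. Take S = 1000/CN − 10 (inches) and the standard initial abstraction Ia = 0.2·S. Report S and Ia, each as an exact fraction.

S = 200/529 in ≈ 0.378 in; Ia = 40/529 in ≈ 0.076 in

CN(III) from CN(II)=92: (23·92)/(10 + 0.13·92) = 52900/549 ≈ 96.357
Retention S: 1000/CN − 10 with CN=96.357 → S = 200/529 ≈ 0.378 in
Ia = 0.2·(200/529) = 40/529 in ≈ 0.076 in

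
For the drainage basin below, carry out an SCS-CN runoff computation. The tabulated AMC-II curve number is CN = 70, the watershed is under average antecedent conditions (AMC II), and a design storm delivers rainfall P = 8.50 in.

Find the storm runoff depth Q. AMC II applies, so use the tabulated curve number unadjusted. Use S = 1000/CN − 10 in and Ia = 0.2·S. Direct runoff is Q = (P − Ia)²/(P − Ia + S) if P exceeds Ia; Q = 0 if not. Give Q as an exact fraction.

Q = 11449/2338 in ≈ 4.897 in

CN(II) = 70; AMC II needs no correction.
Retention S: 1000/CN − 10 with CN=70.000 → S = 30/7 ≈ 4.286 in
Ia = 0.2S: 0.2·4.286 = 0.857 in (exactly 6/7)
Since P=8.500 > Ia=0.857: effective rainfall P−Ia = 107/14 in
Q: (107/14)² ÷ (167/14) = 11449/2338 in (≈ 4.897 in)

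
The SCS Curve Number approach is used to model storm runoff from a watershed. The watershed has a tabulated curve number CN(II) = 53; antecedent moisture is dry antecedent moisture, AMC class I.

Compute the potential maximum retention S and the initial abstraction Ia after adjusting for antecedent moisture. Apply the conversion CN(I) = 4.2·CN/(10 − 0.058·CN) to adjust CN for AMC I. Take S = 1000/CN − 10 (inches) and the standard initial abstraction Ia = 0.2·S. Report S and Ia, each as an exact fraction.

Adjust CN=53 to AMC I: 4.2·53/(10 − 0.058·53) → (1113/5) ÷ (3463/500) = 111300/3463 ≈ 32.140
S = 1000/(111300/3463) − 10 = 23500/1113 in ≈ 21.114 in
Initial abstraction Ia = S/5 = (23500/1113)/5 = 4700/1113 ≈ 4.223 in

S = 23500/1113 in ≈ 21.114 in; Ia = 4700/1113 in ≈ 4.223 in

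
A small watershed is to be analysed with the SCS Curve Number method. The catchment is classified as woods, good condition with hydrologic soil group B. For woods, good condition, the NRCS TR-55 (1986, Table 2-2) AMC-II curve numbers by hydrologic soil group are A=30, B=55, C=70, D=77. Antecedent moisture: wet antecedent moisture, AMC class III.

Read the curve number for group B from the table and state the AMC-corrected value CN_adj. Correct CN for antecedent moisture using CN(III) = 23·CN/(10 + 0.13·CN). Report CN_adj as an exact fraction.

CN_adj = 25300/343 ≈ 73.761

NRCS table: woods, good condition, soil group B → CN(II) = 55
Wet (AMC III): CN(III) = 23·55/(10 + 0.13·55) = 1265/(343/20) = 25300/343 ≈ 73.761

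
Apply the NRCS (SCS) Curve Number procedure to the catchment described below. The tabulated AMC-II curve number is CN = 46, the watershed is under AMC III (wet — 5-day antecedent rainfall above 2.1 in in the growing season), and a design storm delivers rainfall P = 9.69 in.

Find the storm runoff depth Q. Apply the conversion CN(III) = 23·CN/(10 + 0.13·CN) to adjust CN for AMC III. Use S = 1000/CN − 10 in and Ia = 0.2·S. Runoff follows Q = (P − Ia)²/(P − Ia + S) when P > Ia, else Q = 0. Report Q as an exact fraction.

Adjust CN=46 to AMC III: 23·46/(10 + 0.13·46) → 1058 ÷ (799/50) = 52900/799 ≈ 66.208
S = 1000/(52900/799) − 10 = 2700/529 in ≈ 5.104 in
Initial abstraction Ia = S/5 = (2700/529)/5 = 540/529 ≈ 1.021 in
Since P=9.690 > Ia=1.021: effective rainfall P−Ia = 458601/52900 in
Q = (458601/52900)²/((458601/52900) + 2700/529) = (210314877201/2798410000)/(728601/52900) = 70104959067/12847664300 in ≈ 5.457 in

Q = 70104959067/12847664300 in ≈ 5.457 in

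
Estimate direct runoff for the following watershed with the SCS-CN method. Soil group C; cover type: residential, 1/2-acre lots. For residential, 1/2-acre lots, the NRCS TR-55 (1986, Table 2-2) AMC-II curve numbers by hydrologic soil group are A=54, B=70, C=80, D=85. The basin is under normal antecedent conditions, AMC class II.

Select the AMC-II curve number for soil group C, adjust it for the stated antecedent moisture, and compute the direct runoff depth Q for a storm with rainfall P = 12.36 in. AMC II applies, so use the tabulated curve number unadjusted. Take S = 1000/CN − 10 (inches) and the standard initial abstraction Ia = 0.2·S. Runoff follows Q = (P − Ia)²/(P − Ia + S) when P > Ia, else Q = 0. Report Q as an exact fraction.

Q = 351649/35900 in ≈ 9.795 in

NRCS table: residential, 1/2-acre lots, soil group C → CN(II) = 80
Average conditions: CN = 80 (no AMC adjustment).
Max retention: S = 1000/80 − 10 = 5/2 in (≈ 2.500 in)
Initial abstraction Ia = S/5 = (5/2)/5 = 1/2 ≈ 0.500 in
Excess rainfall: 12.360 − 0.500 = 11.860 in; P > Ia so Q > 0
Q: (593/50)² ÷ (359/25) = 351649/35900 in (≈ 9.795 in)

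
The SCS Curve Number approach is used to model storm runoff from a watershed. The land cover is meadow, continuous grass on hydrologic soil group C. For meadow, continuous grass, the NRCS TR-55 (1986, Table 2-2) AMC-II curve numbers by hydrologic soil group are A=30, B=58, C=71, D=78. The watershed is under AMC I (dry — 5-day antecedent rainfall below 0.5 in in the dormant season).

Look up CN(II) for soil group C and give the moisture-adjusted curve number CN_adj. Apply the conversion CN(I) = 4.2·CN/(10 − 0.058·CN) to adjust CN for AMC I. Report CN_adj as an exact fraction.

NRCS table: meadow, continuous grass, soil group C → CN(II) = 71
Dry (AMC I): CN(I) = 4.2·71/(10 − 0.058·71) = (1491/5)/(2941/500) = 149100/2941 ≈ 50.697

CN_adj = 149100/2941 ≈ 50.697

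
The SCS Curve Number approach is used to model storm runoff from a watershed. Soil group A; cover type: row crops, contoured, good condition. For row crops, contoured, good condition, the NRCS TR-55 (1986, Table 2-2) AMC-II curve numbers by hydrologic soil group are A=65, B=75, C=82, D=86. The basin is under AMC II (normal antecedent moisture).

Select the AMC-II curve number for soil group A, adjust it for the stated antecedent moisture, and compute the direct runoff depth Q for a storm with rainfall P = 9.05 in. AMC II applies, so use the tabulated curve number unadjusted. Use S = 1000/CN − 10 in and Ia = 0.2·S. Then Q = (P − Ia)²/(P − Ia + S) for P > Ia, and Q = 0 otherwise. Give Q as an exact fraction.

NRCS table: row crops, contoured, good condition, soil group A → CN(II) = 65
Average conditions: CN = 65 (no AMC adjustment).
Retention S: 1000/CN − 10 with CN=65.000 → S = 70/13 ≈ 5.385 in
Ia = 0.2S: 0.2·5.385 = 1.077 in (exactly 14/13)
P − Ia = 9.050 − 1.077 = 2073/260 ≈ 7.973 in (> 0, runoff occurs)
Runoff Q = (P−Ia)²/(P−Ia+S) = (7.973)²/(7.973+5.385) = 4297329/902980 ≈ 4.759 in

Q = 4297329/902980 in ≈ 4.759 in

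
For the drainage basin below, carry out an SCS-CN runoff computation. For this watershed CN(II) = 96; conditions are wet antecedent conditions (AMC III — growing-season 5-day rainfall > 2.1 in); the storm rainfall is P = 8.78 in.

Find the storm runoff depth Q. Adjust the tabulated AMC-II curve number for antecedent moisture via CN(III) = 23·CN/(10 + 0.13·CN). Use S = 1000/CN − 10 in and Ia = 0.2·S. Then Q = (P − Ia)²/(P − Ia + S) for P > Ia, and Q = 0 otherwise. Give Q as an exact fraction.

Q = 454993778/53114475 in ≈ 8.566 in

Adjust CN=96 to AMC III: 23·96/(10 + 0.13·96) → 2208 ÷ (562/25) = 27600/281 ≈ 98.221
Retention S: 1000/CN − 10 with CN=98.221 → S = 25/138 ≈ 0.181 in
Initial abstraction Ia = S/5 = (25/138)/5 = 5/138 ≈ 0.036 in
Since P=8.780 > Ia=0.036: effective rainfall P−Ia = 15083/1725 in
Q = (15083/1725)²/((15083/1725) + 25/138) = (227496889/2975625)/(30791/3450) = 454993778/53114475 in ≈ 8.566 in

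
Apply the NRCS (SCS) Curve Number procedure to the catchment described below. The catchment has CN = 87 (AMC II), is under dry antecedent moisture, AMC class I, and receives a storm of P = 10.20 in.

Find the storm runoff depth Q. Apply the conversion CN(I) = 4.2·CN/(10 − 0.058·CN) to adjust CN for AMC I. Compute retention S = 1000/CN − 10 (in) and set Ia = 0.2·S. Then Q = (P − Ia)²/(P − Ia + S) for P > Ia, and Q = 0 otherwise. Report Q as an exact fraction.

Q = 7512902329/1088681895 in ≈ 6.901 in

CN(I) from CN(II)=87: (4.2·87)/(10 − 0.058·87) = 182700/2477 ≈ 73.759
S = 1000/(182700/2477) − 10 = 6500/1827 in ≈ 3.558 in
Ia = 0.2·(6500/1827) = 1300/1827 in ≈ 0.712 in
Since P=10.200 > Ia=0.712: effective rainfall P−Ia = 86677/9135 in
Runoff Q = (P−Ia)²/(P−Ia+S) = (9.488)²/(9.488+3.558) = 7512902329/1088681895 ≈ 6.901 in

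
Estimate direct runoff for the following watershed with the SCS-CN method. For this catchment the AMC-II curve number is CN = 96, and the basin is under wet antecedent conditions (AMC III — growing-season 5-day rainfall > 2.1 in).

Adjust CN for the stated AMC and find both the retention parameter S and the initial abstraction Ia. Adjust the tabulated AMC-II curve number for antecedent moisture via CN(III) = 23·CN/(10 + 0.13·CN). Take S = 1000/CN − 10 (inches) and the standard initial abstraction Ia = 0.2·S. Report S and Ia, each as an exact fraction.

Wet (AMC III): CN(III) = 23·96/(10 + 0.13·96) = 2208/(562/25) = 27600/281 ≈ 98.221
Retention S: 1000/CN − 10 with CN=98.221 → S = 25/138 ≈ 0.181 in
Ia = 0.2·(25/138) = 5/138 in ≈ 0.036 in

S = 25/138 in ≈ 0.181 in; Ia = 5/138 in ≈ 0.036 in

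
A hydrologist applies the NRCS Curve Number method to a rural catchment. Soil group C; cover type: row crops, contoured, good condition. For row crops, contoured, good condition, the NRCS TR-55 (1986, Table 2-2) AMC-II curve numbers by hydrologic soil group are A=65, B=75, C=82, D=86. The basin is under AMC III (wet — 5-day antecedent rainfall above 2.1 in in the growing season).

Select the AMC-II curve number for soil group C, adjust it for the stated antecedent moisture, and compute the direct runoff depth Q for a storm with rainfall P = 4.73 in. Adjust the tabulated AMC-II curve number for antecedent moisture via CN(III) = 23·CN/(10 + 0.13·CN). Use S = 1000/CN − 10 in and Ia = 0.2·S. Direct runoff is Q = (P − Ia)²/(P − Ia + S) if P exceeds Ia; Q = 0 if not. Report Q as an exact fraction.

NRCS table: row crops, contoured, good condition, soil group C → CN(II) = 82
CN(III) from CN(II)=82: (23·82)/(10 + 0.13·82) = 94300/1033 ≈ 91.288
Retention S: 1000/CN − 10 with CN=91.288 → S = 900/943 ≈ 0.954 in
Ia = 0.2S: 0.2·0.954 = 0.191 in (exactly 180/943)
Excess rainfall: 4.730 − 0.191 = 4.539 in; P > Ia so Q > 0
Q = (428039/94300)²/((428039/94300) + 900/943) = (183217385521/8892490000)/(518039/94300) = 183217385521/48851077700 in ≈ 3.751 in

Q = 183217385521/48851077700 in ≈ 3.751 in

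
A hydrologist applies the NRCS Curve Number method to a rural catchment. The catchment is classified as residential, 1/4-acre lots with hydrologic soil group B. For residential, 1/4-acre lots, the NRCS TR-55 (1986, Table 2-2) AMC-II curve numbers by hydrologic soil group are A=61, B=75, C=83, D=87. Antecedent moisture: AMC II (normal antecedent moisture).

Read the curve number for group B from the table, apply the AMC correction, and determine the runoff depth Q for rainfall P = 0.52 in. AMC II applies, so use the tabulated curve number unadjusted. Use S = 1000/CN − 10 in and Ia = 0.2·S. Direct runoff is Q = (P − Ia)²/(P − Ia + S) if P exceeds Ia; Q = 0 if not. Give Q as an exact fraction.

NRCS table: residential, 1/4-acre lots, soil group B → CN(II) = 75
CN(II) = 75; AMC II needs no correction.
S = 1000/75 − 10 = 10/3 in ≈ 3.333 in
Ia = 0.2·(10/3) = 2/3 in ≈ 0.667 in
P = 0.520 ≤ Ia = 0.667 in: entire storm abstracted, Q = 0.

Q = 0 in ≈ 0.000 in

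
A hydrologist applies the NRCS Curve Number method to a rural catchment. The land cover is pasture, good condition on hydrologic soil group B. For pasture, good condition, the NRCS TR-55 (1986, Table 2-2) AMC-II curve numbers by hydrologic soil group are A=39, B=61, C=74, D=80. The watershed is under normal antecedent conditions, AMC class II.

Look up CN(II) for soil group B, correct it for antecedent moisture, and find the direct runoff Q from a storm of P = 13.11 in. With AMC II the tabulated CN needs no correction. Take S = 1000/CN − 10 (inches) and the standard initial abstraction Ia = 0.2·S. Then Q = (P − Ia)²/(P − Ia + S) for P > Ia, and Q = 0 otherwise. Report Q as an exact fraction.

NRCS table: pasture, good condition, soil group B → CN(II) = 61
Average conditions: CN = 61 (no AMC adjustment).
S = 1000/61 − 10 = 390/61 in ≈ 6.393 in
Ia = 0.2S: 0.2·6.393 = 1.279 in (exactly 78/61)
Since P=13.110 > Ia=1.279: effective rainfall P−Ia = 72171/6100 in
Q = (72171/6100)²/((72171/6100) + 390/61) = (5208653241/37210000)/(111171/6100) = 1736217747/226047700 in ≈ 7.681 in

Q = 1736217747/226047700 in ≈ 7.681 in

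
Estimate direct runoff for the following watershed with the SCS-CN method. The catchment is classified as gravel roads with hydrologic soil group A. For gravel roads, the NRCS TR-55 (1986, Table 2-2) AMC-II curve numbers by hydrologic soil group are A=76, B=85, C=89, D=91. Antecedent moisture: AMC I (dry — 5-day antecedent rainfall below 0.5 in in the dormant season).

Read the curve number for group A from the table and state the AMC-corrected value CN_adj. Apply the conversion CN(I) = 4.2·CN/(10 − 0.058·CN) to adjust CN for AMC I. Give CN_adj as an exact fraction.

CN_adj = 13300/233 ≈ 57.082

NRCS table: gravel roads, soil group A → CN(II) = 76
CN(I) from CN(II)=76: (4.2·76)/(10 − 0.058·76) = 13300/233 ≈ 57.082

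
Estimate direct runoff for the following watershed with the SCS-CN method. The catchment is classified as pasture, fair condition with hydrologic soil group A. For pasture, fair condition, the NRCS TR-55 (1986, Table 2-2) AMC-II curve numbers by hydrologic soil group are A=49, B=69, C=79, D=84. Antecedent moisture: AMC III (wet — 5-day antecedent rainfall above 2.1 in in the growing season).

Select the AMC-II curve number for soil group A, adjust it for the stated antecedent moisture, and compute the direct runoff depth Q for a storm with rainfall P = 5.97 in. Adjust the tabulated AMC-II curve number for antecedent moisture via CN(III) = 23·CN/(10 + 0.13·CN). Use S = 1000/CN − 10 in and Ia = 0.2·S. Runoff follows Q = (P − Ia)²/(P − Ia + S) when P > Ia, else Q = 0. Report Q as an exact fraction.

Q = 36203814529/13534255700 in ≈ 2.675 in

NRCS table: pasture, fair condition, soil group A → CN(II) = 49
Adjust CN=49 to AMC III: 23·49/(10 + 0.13·49) → 1127 ÷ (1637/100) = 112700/1637 ≈ 68.845
Retention S: 1000/CN − 10 with CN=68.845 → S = 5100/1127 ≈ 4.525 in
Ia = 0.2·(5100/1127) = 1020/1127 in ≈ 0.905 in
Since P=5.970 > Ia=0.905: effective rainfall P−Ia = 570819/112700 in
Q: (570819/112700)² ÷ (1080819/112700) = 36203814529/13534255700 in (≈ 2.675 in)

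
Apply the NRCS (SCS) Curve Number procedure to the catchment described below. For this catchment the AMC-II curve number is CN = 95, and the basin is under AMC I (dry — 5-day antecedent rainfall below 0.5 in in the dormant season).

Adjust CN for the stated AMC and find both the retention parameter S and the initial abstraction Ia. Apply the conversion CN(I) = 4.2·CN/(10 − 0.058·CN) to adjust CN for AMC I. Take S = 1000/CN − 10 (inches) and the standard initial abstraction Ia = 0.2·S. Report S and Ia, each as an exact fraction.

Dry (AMC I): CN(I) = 4.2·95/(10 − 0.058·95) = 399/(449/100) = 39900/449 ≈ 88.864
Max retention: S = 1000/(39900/449) − 10 = 500/399 in (≈ 1.253 in)
Ia = 0.2S: 0.2·1.253 = 0.251 in (exactly 100/399)

S = 500/399 in ≈ 1.253 in; Ia = 100/399 in ≈ 0.251 in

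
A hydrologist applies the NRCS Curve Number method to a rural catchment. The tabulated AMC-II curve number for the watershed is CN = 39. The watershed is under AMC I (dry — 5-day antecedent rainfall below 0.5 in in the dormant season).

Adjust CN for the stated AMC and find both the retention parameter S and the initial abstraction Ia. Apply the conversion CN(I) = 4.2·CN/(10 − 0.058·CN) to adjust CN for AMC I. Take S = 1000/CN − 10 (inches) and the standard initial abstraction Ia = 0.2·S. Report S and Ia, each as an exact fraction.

Adjust CN=39 to AMC I: 4.2·39/(10 − 0.058·39) → (819/5) ÷ (3869/500) = 81900/3869 ≈ 21.168
Max retention: S = 1000/(81900/3869) − 10 = 30500/819 in (≈ 37.241 in)
Initial abstraction Ia = S/5 = (30500/819)/5 = 6100/819 ≈ 7.448 in

S = 30500/819 in ≈ 37.241 in; Ia = 6100/819 in ≈ 7.448 in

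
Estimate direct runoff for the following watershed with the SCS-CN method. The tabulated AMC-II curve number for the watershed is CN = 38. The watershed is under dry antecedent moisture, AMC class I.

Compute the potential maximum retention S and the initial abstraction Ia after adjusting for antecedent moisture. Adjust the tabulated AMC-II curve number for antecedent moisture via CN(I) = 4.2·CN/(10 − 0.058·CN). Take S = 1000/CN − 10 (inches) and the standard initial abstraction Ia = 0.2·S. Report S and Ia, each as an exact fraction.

CN(I) from CN(II)=38: (4.2·38)/(10 − 0.058·38) = 39900/1949 ≈ 20.472
Retention S: 1000/CN − 10 with CN=20.472 → S = 15500/399 ≈ 38.847 in
Ia = 0.2·(15500/399) = 3100/399 in ≈ 7.769 in

S = 15500/399 in ≈ 38.847 in; Ia = 3100/399 in ≈ 7.769 in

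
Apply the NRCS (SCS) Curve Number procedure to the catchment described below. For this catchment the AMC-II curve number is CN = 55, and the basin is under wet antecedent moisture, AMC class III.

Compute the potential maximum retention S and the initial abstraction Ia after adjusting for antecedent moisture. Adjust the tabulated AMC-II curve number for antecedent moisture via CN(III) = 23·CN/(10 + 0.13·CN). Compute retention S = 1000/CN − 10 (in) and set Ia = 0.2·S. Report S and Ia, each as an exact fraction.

S = 900/253 in ≈ 3.557 in; Ia = 180/253 in ≈ 0.711 in

Wet (AMC III): CN(III) = 23·55/(10 + 0.13·55) = 1265/(343/20) = 25300/343 ≈ 73.761
Retention S: 1000/CN − 10 with CN=73.761 → S = 900/253 ≈ 3.557 in
Ia = 0.2S: 0.2·3.557 = 0.711 in (exactly 180/253)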